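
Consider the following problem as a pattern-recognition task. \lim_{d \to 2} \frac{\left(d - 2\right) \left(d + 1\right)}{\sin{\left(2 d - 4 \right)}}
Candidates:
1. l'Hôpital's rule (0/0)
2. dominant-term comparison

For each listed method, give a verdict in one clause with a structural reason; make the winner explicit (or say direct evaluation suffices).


Best approach: l'Hôpital's rule (0/0) — the 0/0 form at 2 is the signature situation for l'Hôpital's rule. A local series expansion at the point resolves it as well; the rule is the packaged version of that step.
- l'Hôpital's rule (0/0): yes, a natural case for it.
- dominant-term comparison: no dominant-degree comparison decides it.


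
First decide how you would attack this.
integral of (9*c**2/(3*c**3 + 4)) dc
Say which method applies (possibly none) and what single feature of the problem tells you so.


Technique: u-substitution — viewed as a product, the integrand is a composition evaluated at 3*c**3 + 4 times (a constant multiple of) that inner expression's derivative, so u = 3*c**3 + 4 makes it elementary.


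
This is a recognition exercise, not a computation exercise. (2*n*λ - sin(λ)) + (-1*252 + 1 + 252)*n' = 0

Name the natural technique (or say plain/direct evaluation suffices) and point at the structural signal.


Technique: a linear integrating factor — the unknown enters only to the first power against a nonzero forcing term — the integrating-factor template applies directly.


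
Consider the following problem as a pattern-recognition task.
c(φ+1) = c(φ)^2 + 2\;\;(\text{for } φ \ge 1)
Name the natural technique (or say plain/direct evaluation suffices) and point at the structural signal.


Best approach: no special technique — a nonlinear dependence on earlier terms breaks linearity, and with it every superposition-based closed form.


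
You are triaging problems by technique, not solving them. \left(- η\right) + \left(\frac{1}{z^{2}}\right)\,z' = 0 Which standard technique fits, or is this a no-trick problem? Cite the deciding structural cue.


Method: separation of variables — a product of single-variable factors, η and z^{2} — the textbook separable form. The equation is exact as it stands too — a potential function exists — though separation reads the split structure directly.


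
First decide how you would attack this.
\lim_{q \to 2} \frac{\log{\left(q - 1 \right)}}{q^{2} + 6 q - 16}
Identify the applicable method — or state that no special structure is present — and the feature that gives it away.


Verdict: l'Hôpital's rule (0/0) — plug in 2: top and bottom both hit zero, so differentiate each and retry. Known elementary limits would finish this too — the rule just bypasses the case analysis.


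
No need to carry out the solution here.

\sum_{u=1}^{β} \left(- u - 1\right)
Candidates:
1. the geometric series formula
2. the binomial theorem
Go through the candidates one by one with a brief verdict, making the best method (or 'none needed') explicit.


Method: no special technique — no ratio, no shift structure, no binomial pattern: sum the constant-multiple powers of u with known formulas.
- the geometric series formula: dividing successive terms gives an index-dependent quantity, not a constant.
- the binomial theorem — no binomial coefficients pair with matched powers.


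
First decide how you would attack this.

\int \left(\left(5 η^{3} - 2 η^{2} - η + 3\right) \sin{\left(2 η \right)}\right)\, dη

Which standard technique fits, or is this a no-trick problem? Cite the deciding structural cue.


Diagnosis: integration by parts — the integrand splits as 5 η^{3} - 2 η^{2} - η + 3 times \sin{\left(2 η \right)} — repeatedly differentiating the polynomial part kills it, which is the parts ladder.


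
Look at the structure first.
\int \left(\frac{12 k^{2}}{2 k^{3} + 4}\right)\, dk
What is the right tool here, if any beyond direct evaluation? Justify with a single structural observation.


Best approach: u-substitution — the only nontrivial dependence routes through 2 k^{3} + 4, whose derivative supplies the leftover factor up to a constant multiple — u = 2 k^{3} + 4 flattens it.


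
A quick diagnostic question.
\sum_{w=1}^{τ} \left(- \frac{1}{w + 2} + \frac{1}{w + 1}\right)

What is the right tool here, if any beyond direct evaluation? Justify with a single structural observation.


Method: telescoping — spot the paired structure — each term adds \frac{1}{w + 1} and subtracts its successor value, which the next term restores: the definition of a telescoping chain.


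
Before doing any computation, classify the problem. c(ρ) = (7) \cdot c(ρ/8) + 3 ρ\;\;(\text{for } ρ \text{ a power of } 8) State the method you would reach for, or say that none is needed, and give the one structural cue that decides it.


Best approach: the master substitution — the argument shrinks by the factor 8, so measure the index on a logarithmic scale and the recursion becomes a shift.


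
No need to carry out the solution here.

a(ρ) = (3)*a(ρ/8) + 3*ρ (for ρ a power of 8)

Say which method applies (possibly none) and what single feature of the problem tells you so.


Diagnosis: the master substitution — recursion at ρ/8 is multiplicative in the index; logarithmic reindexing via ρ = 8^m linearizes it.


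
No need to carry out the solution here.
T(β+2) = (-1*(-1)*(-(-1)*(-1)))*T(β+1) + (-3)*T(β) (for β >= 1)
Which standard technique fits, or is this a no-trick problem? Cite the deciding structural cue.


Method: the characteristic-root method — because shifting β leaves the equation's coefficients unchanged, exponential trials reduce it to algebra.


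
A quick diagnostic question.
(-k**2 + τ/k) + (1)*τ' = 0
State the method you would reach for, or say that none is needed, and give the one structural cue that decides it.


Verdict: a linear integrating factor — linear in the unknown with genuine forcing: multiply through by the exponential of the integrated coefficient and the left side closes into one derivative.


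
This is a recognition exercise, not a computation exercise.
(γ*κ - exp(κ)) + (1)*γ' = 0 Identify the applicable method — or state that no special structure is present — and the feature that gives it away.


Technique: a linear integrating factor — the unknown enters only to the first power against a nonzero forcing term — the integrating-factor template applies directly.


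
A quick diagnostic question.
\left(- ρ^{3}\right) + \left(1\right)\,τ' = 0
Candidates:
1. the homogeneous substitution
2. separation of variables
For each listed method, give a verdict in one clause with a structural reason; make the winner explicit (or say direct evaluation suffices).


Diagnosis: no special technique — solved for the derivative, τ never appears on the right — this is a direct integration in ρ, not a differential-equations problem at heart.
- the homogeneous substitution — rescaling both variables together changes the slope, so no ratio substitution collapses it.
- separation of variables — any separation here is vacuous (nothing depends on the unknown); direct integration is the honest label.


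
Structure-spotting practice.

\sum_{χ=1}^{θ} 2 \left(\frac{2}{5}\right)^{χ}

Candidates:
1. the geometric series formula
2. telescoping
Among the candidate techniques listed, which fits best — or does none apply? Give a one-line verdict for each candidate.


Method: the geometric series formula — term-over-term division gives \frac{2}{5} every time — index-free ratio, geometric sum formula applies.
- the geometric series formula — a fit — the right tool for this form.
- telescoping: as presented, consecutive terms share no shifted copy to cancel against — no rewrite is on display to change that.


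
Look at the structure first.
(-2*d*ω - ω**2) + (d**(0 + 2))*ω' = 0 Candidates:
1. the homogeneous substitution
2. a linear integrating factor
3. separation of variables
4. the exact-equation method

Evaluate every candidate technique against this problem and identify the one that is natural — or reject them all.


Diagnosis: the homogeneous substitution — scaling d and ω together leaves the slope fixed — it depends only on ω/d, so substitute the ratio. A Bernoulli rewrite works here as the equation stands — the homogeneous substitution is the more immediate reading.
- the homogeneous substitution: applicable, and directly so.
- a linear integrating factor: the unknown enters nonlinearly (through a power, a denominator, or a transcendental function), which the linear integrating-factor recipe cannot absorb as-is — any repair would come from a preliminary substitution, not the factor.
- separation of variables — no division isolates the independent variable from the unknown.
- the exact-equation method: exactness fails on the nose — the mixed partials do not match.


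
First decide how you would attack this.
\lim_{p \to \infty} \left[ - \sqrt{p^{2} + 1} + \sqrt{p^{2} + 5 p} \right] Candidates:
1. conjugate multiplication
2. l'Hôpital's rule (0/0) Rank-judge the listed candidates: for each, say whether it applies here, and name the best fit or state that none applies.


Technique: conjugate multiplication — the ∞ − ∞ radical form is the exact trigger for the conjugate maneuver.
- conjugate multiplication — yes, a natural case for it.
- l'Hôpital's rule (0/0): no quotient structure at all: the clash is ∞ minus ∞, which rationalizing converts into a tractable ratio.


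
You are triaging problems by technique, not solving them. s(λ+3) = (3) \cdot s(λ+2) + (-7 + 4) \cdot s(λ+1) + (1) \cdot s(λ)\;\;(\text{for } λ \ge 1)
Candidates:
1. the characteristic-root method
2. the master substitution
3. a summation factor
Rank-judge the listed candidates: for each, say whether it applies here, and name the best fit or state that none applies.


Verdict: the characteristic-root method — because shifting λ leaves the equation's coefficients unchanged, exponential trials reduce it to algebra.
- the characteristic-root method: a fit — the right tool for this form.
- the master substitution: there is no divide-the-index recursive argument.
- a summation factor: a summation factor telescopes one-step recursions; this one carries higher-order memory.


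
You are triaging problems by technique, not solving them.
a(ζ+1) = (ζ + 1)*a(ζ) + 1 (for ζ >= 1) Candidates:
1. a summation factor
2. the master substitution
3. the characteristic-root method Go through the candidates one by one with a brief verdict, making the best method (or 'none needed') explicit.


Diagnosis: a summation factor — one step of memory with a weight ζ + 1 that changes as the index grows — the summation-factor construction is built for this.
- a summation factor: applies; the problem has the shape this method handles.
- the master substitution — the recursion shifts the index rather than dividing it.
- the characteristic-root method: the coefficients change with the index, which the root method cannot absorb.


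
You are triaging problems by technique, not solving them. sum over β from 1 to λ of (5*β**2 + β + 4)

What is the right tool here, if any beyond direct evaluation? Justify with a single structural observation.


Diagnosis: no special technique — the sum is polynomial through and through; closed forms for each power of β finish it directly.


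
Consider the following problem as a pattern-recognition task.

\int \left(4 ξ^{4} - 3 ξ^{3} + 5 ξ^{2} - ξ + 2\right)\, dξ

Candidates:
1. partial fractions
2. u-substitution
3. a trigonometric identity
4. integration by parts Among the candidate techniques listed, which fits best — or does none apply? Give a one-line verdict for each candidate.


Method: no special technique — every term is a constant multiple of a power of ξ; term-wise power-rule integration needs no preliminary transformation.
- partial fractions — the expression is not a ratio of polynomials that decomposes further.
- u-substitution: no substitution does more than relabel what direct integration already handles.
- a trigonometric identity — there is no trigonometric structure at all — the integrand carries no sine or cosine to rewrite.
- integration by parts: splitting off a factor buys nothing — the integrand integrates directly without parts.


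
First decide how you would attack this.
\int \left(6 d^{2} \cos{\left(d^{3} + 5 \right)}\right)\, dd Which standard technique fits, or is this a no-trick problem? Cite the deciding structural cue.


Technique: u-substitution — differentiating the inner expression d^{3} + 5 produces the factor 6 d^{2} up to a constant multiple, so substituting u = d^{3} + 5 reduces everything to a one-variable integral in u.


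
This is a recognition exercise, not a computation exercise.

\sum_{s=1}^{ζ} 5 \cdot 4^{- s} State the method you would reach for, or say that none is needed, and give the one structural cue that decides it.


Diagnosis: the geometric series formula — consecutive terms stand in a fixed index-free ratio — the geometric sum formula closes it.


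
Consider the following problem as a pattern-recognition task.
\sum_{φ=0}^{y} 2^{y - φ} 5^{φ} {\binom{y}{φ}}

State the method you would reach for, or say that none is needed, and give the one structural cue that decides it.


Method: the binomial theorem — {\binom{y}{φ}} weighting matched powers of 5 and 2 is the expanded form of (5 + 2)^y — fold it back up.


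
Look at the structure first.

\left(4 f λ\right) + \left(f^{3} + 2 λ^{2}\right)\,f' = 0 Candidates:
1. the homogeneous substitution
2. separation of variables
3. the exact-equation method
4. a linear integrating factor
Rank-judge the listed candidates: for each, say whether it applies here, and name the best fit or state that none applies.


Best approach: the exact-equation method — checking ∂/∂f of 4 f λ against ∂/∂λ of f^{3} + 2 λ^{2}: they match — the equation is exact as it stands.
- the homogeneous substitution — the slope is not a function of the ratio of the variables alone.
- separation of variables — no algebra isolates the independent variable on one side and the unknown on the other.
- the exact-equation method: applicable, and directly so.
- a linear integrating factor — the unknown enters nonlinearly (through a power, a denominator, or a transcendental function), which the linear integrating-factor recipe cannot absorb as-is — any repair would come from a preliminary substitution, not the factor.


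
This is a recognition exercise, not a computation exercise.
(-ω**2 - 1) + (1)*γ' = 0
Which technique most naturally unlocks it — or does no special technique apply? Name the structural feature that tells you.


Best approach: no special technique — solved for the derivative, γ never appears on the right — this is a direct integration in ω, not a differential-equations problem at heart.


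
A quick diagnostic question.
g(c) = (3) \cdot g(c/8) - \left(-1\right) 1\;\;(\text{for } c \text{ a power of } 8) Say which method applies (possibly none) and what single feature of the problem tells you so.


Verdict: the master substitution — the argument contracts 8-fold per step: reindex c exponentially and solve the linear recurrence in the new index.


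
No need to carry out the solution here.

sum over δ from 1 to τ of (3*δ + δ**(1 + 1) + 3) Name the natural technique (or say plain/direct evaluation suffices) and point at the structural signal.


Diagnosis: no special technique — recognize the absence of structure: constant-multiple powers of δ summed plainly, no special method required.


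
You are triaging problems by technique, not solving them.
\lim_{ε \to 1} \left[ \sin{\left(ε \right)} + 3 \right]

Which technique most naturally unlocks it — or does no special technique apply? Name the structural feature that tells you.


Technique: no special technique — nothing blocks direct substitution at 1: plug in and finish.


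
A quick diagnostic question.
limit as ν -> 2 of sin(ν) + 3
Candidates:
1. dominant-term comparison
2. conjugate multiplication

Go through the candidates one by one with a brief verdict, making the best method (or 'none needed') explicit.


Verdict: no special technique — no vanishing denominator and no indeterminate clash at the point — evaluation is immediate.
- dominant-term comparison — this is not a rational comparison of growth rates at infinity.
- conjugate multiplication: there are no radicals in tension whose conjugate would simplify matters.


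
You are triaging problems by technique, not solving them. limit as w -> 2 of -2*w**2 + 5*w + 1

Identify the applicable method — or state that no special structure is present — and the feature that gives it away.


Diagnosis: no special technique — nothing blocks direct substitution at 2: plug in and finish.


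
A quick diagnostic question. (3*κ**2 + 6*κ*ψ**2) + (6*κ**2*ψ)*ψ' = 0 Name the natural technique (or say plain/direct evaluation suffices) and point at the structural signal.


Technique: the exact-equation method — this form is already the differential of something: the matching mixed partials of 3*κ**2 + 6*κ*ψ**2 and 6*κ**2*ψ prove it.


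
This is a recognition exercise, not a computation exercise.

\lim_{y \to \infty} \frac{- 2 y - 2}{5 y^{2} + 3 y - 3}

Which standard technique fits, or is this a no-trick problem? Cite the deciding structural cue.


Method: dominant-term comparison — divide through by the highest power of y; every lower-order term dies and the dominant terms decide the limit. As a single quotient, the ∞/∞ shape would yield to repeated differentiation as well — the growth comparison gets there in one look.


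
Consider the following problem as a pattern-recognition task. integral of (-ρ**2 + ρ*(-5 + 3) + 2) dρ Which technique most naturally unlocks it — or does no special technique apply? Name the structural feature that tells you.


Technique: no special technique — scan for structure and find none: constant multiples of powers of ρ, integrate directly.


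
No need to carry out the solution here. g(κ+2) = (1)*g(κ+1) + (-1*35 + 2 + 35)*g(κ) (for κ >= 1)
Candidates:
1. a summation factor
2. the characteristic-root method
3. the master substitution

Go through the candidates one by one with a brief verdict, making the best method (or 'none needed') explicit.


Method: the characteristic-root method — fixed numeric weights on consecutive terms and no forcing term added: the root method in its home territory.
- a summation factor — a summation factor telescopes one-step recursions; this one carries higher-order memory.
- the characteristic-root method: applicable, and directly so.
- the master substitution — this is shift-type recursion, outside the divide-and-conquer template.


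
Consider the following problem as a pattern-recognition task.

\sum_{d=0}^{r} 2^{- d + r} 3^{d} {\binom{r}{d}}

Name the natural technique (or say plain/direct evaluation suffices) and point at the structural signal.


Method: the binomial theorem — {\binom{r}{d}} weighting matched powers of 3 and 2 is the expanded form of (3 + 2)^r — fold it back up.


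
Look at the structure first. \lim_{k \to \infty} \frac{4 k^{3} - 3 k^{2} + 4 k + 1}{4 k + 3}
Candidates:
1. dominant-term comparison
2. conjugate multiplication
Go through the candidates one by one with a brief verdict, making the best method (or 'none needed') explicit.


Technique: dominant-term comparison — divide by the highest power of k present: lower-order terms vanish and the dominant ratio remains.
- dominant-term comparison: applicable, and directly so.
- conjugate multiplication: there are no radicals in tension whose conjugate would simplify matters.


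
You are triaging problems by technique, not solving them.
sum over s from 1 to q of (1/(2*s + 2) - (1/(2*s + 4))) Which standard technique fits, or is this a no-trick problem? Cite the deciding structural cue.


Diagnosis: telescoping — the generic term is a one-step difference of 1/(2*s + 2), so partial sums shortcut to endpoint evaluation.


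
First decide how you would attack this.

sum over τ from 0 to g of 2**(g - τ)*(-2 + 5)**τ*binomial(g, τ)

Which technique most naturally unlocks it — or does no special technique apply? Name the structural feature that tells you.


Method: the binomial theorem — the binomial coefficients weight matched powers of (-2 + 5) and 2, which is exactly the expansion of a binomial power.


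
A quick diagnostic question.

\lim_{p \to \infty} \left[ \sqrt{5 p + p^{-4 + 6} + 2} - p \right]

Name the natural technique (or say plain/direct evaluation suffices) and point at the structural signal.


Technique: conjugate multiplication — the ∞ − ∞ radical form is the exact trigger for the conjugate maneuver.


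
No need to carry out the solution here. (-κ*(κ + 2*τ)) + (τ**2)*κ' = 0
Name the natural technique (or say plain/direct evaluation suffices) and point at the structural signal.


Verdict: the homogeneous substitution — the slope's numerator and denominator have matching total degree, so it depends only on κ/τ and the ratio substitution collapses it. Rearranged, this also fits the Bernoulli template directly; the homogeneous substitution reads the structure without the rearrangement.


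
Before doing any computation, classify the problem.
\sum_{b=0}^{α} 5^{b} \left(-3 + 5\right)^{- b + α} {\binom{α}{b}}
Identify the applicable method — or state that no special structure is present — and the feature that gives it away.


Technique: the binomial theorem — terms weighting {\binom{α}{b}} against matched powers of 5 and (-3 + 5) reassemble into (5 + (-3 + 5))^α by the binomial theorem.


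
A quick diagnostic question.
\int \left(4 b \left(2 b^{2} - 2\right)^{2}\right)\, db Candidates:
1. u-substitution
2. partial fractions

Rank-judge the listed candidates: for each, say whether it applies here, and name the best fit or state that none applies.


Method: u-substitution — set u = 2 b^{2} - 2: a constant multiple of its derivative, namely 4 b, is present as a factor once the integrand is collected, so the du is sitting there waiting. Brute-force expansion works too — the substitution sees the structure instead of grinding through terms.
- u-substitution: yes, a natural case for it.
- partial fractions — the expression is not a ratio of polynomials that decomposes further.


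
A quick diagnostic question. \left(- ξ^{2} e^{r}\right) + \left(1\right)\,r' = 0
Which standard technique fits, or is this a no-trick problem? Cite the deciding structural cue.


Diagnosis: separation of variables — separating collects all r-dependence with the derivative and leaves all ξ-dependence opposite: variables separate.


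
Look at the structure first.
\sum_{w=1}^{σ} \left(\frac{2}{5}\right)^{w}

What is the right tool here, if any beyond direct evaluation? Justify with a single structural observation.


Method: the geometric series formula — each summand is the previous one scaled by \frac{2}{5}; that constant multiplier is itself the geometric structure.


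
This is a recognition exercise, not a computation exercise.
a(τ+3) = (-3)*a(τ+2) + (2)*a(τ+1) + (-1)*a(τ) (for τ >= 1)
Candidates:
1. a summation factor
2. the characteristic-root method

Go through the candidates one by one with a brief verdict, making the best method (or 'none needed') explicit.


Method: the characteristic-root method — the recurrence is linear and homogeneous with constant coefficients, so the ansatz r^τ turns it into a polynomial equation for r.
- a summation factor — the recurrence reaches back more than one step, outside the first-order family a summation factor normalizes.
- the characteristic-root method — applies; the problem has the shape this method handles.


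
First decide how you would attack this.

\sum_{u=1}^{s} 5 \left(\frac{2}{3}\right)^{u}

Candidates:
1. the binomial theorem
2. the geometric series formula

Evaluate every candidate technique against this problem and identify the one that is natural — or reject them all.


Best approach: the geometric series formula — the ratio of consecutive terms is the constant \frac{2}{3}, independent of the index — a geometric sum.
- the binomial theorem: no binomial coefficients pair with matched powers.
- the geometric series formula: applies; the problem has the shape this method handles.


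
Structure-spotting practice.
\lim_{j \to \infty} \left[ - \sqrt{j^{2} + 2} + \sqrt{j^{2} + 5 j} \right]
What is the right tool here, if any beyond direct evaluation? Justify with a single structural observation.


Best approach: conjugate multiplication — the ∞ − ∞ radical form is the exact trigger for the conjugate maneuver.


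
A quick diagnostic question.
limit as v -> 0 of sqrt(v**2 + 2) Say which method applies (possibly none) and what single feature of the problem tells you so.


Verdict: no special technique — the function is continuous at 0; evaluation is itself the limit, no machinery required.


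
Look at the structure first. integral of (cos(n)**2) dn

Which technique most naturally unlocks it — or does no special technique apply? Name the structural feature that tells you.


Technique: a trigonometric identity — the exponent on cos(n)**2 is even — the power-reduction identity is the standard preprocessing step.


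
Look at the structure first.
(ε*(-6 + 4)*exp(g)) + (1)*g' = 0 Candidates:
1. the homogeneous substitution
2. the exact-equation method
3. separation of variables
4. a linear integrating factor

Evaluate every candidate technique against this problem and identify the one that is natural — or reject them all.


Diagnosis: separation of variables — separating collects all g-dependence with the derivative and leaves all ε-dependence opposite: variables separate.
- the homogeneous substitution — the slope does not depend on the ratio of the variables alone.
- the exact-equation method: no potential function has this form as its differential, as written.
- separation of variables: yes, a natural case for it.
- a linear integrating factor — a nonlinear term in the unknown puts this outside the integrating-factor template.


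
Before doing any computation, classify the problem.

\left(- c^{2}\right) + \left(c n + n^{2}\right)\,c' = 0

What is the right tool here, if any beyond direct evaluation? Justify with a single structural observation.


Technique: the homogeneous substitution — the slope's numerator and denominator have matching total degree, so it depends only on c/n and the ratio substitution collapses it. A Bernoulli-style rewrite — possibly after exchanging which variable is treated as dependent — would work as well; the homogeneous substitution is the more immediate reading here.


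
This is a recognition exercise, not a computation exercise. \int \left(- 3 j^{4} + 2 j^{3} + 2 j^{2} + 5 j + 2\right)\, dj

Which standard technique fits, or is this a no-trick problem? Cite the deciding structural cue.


Verdict: no special technique — a term-by-term power-rule job in j; no substitution or rearrangement earns its keep here.


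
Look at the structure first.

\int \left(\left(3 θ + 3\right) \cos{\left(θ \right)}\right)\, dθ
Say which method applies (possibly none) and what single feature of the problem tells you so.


Technique: integration by parts — a polynomial factor 3 θ + 3 multiplies \cos{\left(θ \right)}; differentiating 3 θ + 3 lowers its degree while \cos{\left(θ \right)} integrates cleanly, so parts wins.


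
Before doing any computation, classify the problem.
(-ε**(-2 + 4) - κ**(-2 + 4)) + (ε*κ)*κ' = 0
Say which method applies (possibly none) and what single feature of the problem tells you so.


Technique: the homogeneous substitution — the slope's numerator and denominator have matching total degree, so it depends only on κ/ε and the ratio substitution collapses it. A Bernoulli rewrite works here as the equation stands — the homogeneous substitution is the more immediate reading.


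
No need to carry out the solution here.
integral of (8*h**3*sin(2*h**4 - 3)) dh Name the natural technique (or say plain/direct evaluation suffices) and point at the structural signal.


Method: u-substitution — 8*h**3 matches the derivative of 2*h**4 - 3 up to a constant; with u = 2*h**4 - 3 the whole integrand folds into a function of u alone.


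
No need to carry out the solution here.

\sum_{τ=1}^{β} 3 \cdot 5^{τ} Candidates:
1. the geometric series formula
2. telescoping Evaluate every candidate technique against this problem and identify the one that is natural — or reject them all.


Diagnosis: the geometric series formula — term-over-term division gives 5 every time — index-free ratio, geometric sum formula applies.
- the geometric series formula — yes, a natural case for it.
- telescoping — the terms as presented offer no neighboring cancellation — a telescoping rewrite may exist, but the displayed structure does not hand one over.


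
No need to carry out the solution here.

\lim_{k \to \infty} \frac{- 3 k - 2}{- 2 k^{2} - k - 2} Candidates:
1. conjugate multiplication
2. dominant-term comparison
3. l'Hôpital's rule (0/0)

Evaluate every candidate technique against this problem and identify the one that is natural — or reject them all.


Method: dominant-term comparison — as k grows, only the highest-degree terms matter — compare leading terms and read the limit off.
- conjugate multiplication: multiplying by a conjugate would not remove any indeterminacy here.
- dominant-term comparison: yes — fits the structure here.
- l'Hôpital's rule (0/0): no 0/0 form appears: written as one quotient, top and bottom both grow without bound, and the ratio is decided by their leading terms.


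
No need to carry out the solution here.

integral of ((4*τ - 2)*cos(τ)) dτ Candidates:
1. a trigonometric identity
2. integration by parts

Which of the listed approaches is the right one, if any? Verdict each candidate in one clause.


Diagnosis: integration by parts — a polynomial 4*τ - 2 against the kernel cos(τ) is the signature bounded-ladder case for integration by parts.
- a trigonometric identity — there is no trigonometric structure whose rewriting would simplify the integrand.
- integration by parts: yes, a natural case for it.


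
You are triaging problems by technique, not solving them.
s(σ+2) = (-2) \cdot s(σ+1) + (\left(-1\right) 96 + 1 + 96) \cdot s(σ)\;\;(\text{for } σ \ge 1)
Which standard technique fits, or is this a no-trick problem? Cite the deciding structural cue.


Best approach: the characteristic-root method — no index-dependence in the weights and nothing inhomogeneous: classic characteristic-equation setup.


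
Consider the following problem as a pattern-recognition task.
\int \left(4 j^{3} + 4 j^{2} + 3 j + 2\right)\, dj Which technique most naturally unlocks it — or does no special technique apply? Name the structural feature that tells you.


Technique: no special technique — a term-by-term power-rule job in j; no substitution or rearrangement earns its keep here.


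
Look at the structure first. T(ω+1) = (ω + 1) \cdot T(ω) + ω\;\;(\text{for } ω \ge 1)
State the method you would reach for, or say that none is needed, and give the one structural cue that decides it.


Best approach: a summation factor — an index-dependent multiplier ω + 1 rules out characteristic roots; a summation factor converts it to a pure difference.


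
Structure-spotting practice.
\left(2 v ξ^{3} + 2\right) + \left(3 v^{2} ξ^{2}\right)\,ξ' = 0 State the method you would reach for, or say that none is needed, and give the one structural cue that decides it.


Method: the exact-equation method — this form is already the differential of something: the matching mixed partials of 2 v ξ^{3} + 2 and 3 v^{2} ξ^{2} prove it.


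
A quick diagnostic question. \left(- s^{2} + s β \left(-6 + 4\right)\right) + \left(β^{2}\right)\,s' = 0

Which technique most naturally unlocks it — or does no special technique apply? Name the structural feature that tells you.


Diagnosis: the homogeneous substitution — the slope is degree-zero homogeneous: the ratio substitution v = s/β collapses it. This doubles as a Bernoulli equation in the unknown as written; the homogeneous route needs no setup at all.


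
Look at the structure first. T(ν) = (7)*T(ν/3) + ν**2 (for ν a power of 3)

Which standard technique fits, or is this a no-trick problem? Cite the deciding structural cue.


Method: the master substitution — index division is the fingerprint: ν/3 in the recursive call means substitute ν = 3^m.


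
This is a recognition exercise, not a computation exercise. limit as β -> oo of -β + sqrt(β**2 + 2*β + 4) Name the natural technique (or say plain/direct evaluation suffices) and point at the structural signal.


Method: conjugate multiplication — this difference gives up after one conjugate multiplication — the radical structure cancels against its conjugate.


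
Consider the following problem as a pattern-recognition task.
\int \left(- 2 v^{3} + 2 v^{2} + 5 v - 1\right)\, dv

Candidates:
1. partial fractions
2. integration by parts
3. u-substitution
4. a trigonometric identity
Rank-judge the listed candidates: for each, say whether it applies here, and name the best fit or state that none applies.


Diagnosis: no special technique — nothing composite, nothing rational, nothing trigonometric — each constant-multiple power of v integrates by the power rule alone.
- partial fractions — there is no rational-function structure to decompose.
- integration by parts: splitting off a factor buys nothing — the integrand integrates directly without parts.
- u-substitution — any workable substitution here is cosmetic — the integrand is already in directly integrable form.
- a trigonometric identity — no sine or cosine appears, so there is nothing for a trigonometric identity to act on.


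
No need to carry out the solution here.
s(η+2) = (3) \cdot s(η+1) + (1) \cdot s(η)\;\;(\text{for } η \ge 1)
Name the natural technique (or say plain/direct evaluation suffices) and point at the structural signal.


Technique: the characteristic-root method — shift-invariance with fixed coefficients calls for exponential trials; the characteristic polynomial finds every r^η.


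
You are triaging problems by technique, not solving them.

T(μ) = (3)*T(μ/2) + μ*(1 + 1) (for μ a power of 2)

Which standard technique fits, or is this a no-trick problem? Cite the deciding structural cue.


Best approach: the master substitution — recursion at μ/2 is multiplicative in the index; logarithmic reindexing via μ = 2^m linearizes it.


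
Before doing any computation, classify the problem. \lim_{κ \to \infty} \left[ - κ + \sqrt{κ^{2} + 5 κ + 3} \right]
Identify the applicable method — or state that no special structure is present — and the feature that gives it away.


Best approach: conjugate multiplication — an infinity-minus-infinity difference with a surviving radical — multiply by the conjugate to cancel the divergence.


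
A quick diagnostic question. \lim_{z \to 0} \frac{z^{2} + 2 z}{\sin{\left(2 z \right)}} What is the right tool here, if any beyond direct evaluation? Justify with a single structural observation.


Best approach: l'Hôpital's rule (0/0) — the 0/0 form at 0 is the signature situation for l'Hôpital's rule. Expanding numerator and denominator to first order gives the same value — the rule automates exactly that.


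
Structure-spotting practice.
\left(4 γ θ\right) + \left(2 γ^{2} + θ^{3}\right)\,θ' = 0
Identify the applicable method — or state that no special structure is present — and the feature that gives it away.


Technique: the exact-equation method — equality of cross partials is the green light — assemble the potential function term by term.


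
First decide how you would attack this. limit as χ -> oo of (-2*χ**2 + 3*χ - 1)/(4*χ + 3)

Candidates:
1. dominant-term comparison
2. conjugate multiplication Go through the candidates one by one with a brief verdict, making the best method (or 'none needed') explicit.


Method: dominant-term comparison — as χ grows, only the highest-degree terms matter — compare leading terms and read the limit off.
- dominant-term comparison — applies; the problem has the shape this method handles.
- conjugate multiplication — there is no infinity-minus-infinity radical difference to rationalize.


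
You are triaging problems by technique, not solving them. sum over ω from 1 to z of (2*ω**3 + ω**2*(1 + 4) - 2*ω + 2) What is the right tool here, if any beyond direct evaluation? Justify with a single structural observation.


Technique: no special technique — no ratio, no shift structure, no binomial pattern: sum the constant-multiple powers of ω with known formulas.


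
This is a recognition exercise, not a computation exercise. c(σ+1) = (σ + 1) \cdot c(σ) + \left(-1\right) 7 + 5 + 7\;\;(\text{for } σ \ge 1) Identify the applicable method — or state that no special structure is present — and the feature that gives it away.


Verdict: a summation factor — the coefficient σ + 1 drifts with the index, so no fixed root exists; normalizing by the cumulative product telescopes it.


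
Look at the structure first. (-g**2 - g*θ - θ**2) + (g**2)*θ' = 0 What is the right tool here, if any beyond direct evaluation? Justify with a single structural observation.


Technique: the homogeneous substitution — the slope's numerator and denominator have matching total degree, so it depends only on θ/g and the ratio substitution collapses it.


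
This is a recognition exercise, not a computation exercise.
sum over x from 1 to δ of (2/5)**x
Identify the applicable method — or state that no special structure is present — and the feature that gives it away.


Method: the geometric series formula — term-over-term division gives 2/5 every time — index-free ratio, geometric sum formula applies.


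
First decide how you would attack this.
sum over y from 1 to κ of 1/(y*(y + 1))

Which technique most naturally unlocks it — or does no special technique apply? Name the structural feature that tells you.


Method: telescoping — the summand 1/(y*(y + 1)) decomposes into fractions whose poles differ by an integer shift — the series collapses.


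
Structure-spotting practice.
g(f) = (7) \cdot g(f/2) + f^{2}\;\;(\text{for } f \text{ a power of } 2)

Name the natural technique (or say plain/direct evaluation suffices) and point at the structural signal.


Technique: the master substitution — the argument shrinks by the factor 2, so measure the index on a logarithmic scale and the recursion becomes a shift.


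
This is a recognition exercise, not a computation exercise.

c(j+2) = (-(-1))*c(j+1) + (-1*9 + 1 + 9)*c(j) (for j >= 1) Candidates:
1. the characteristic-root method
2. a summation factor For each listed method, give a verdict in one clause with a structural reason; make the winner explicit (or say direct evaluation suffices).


Method: the characteristic-root method — because shifting j leaves the equation's coefficients unchanged, exponential trials reduce it to algebra.
- the characteristic-root method: yes — fits the structure here.
- a summation factor: the recurrence reaches back more than one step, outside the first-order family a summation factor normalizes.


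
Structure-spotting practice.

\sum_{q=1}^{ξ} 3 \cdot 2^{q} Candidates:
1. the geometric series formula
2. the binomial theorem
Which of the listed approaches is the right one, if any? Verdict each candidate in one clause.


Diagnosis: the geometric series formula — each term is 2 times the previous one, so the geometric-series formula applies directly.
- the geometric series formula — yes — fits the structure here.
- the binomial theorem — the summand does not match any term pattern of an expanded binomial power.
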